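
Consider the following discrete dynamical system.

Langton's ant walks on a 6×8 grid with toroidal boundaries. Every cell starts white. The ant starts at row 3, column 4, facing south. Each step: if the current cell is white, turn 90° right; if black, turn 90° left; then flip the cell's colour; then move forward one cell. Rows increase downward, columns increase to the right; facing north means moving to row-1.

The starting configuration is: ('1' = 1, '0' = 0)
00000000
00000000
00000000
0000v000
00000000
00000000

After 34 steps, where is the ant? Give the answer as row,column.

0,5

step 0: 00000000
00000000
00000000
0000v000
00000000
00000000
step 1: 00000000
00000000
00000000
000<1000
00000000
00000000
step 2: 00000000
00000000
000^0000
00011000
00000000
00000000
step 3: 00000000
00000000
0001>000
00011000
00000000
00000000
step 4: 00000000
00000000
00011000
0001v000
00000000
00000000
step 5: 00000000
00000000
00011000
00010>00
00000000
00000000
step 6: 00000000
00000000
00011000
00010100
00000v00
00000000
step 7: 00000000
00000000
00011000
00010100
0000<100
00000000
step 8: 00000000
00000000
00011000
0001^100
00001100
00000000
step 9: 00000000
00000000
00011000
00011>00
00001100
00000000
step 10: 00000000
00000000
00011^00
00011000
00001100
00000000
step 11: 00000000
00000000
000111>0
00011000
00001100
00000000
step 12: 00000000
00000000
00011110
000110v0
00001100
00000000
step 13: 00000000
00000000
00011110
00011<10
00001100
00000000
step 14: 00000000
00000000
00011^10
00011110
00001100
00000000
step 15: 00000000
00000000
0001<010
00011110
00001100
00000000
step 16: 00000000
00000000
00010010
0001v110
00001100
00000000
step 17: 00000000
00000000
00010010
00010>10
00001100
00000000
step 18: 00000000
00000000
00010^10
00010010
00001100
00000000
step 19: 00000000
00000000
000101>0
00010010
00001100
00000000
step 20: 00000000
000000^0
00010100
00010010
00001100
00000000
step 21: 00000000
0000001>
00010100
00010010
00001100
00000000
step 22: 00000000
00000011
0001010v
00010010
00001100
00000000
step 23: 00000000
00000011
000101<1
00010010
00001100
00000000
step 24: 00000000
000000^1
00010111
00010010
00001100
00000000
step 25: 00000000
00000<01
00010111
00010010
00001100
00000000
step 26: 00000^00
00000101
00010111
00010010
00001100
00000000
step 27: 000001>0
00000101
00010111
00010010
00001100
00000000
step 28: 00000110
000001v1
00010111
00010010
00001100
00000000
step 29: 00000110
00000<11
00010111
00010010
00001100
00000000
step 30: 00000110
00000011
00010v11
00010010
00001100
00000000
step 31: 00000110
00000011
000100>1
00010010
00001100
00000000
step 32: 00000110
000000^1
00010001
00010010
00001100
00000000
step 33: 00000110
00000<01
00010001
00010010
00001100
00000000
step 34: 00000^10
00000101
00010001
00010010
00001100
00000000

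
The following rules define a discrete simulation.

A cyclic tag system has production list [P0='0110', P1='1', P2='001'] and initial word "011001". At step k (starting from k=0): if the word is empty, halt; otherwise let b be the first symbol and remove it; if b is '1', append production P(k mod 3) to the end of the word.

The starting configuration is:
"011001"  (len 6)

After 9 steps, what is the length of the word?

gen 0: "011001"  (len 6)
gen 1: "11001"  (len 5)
gen 2: "10011"  (len 5)
gen 3: "0011001"  (len 7)
gen 4: "011001"  (len 6)
gen 5: "11001"  (len 5)
gen 6: "1001001"  (len 7)
gen 7: "0010010110"  (len 10)
gen 8: "010010110"  (len 9)
gen 9: "10010110"  (len 8)

8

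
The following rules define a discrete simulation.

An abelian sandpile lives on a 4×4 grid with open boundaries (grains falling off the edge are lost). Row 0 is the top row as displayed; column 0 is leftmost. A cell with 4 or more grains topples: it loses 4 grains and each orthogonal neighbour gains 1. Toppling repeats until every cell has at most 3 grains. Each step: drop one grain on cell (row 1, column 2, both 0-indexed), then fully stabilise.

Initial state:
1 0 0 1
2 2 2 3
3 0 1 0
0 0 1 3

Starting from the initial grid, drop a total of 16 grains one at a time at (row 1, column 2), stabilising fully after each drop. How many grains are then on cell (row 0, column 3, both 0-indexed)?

step 0: 1 0 0 1
2 2 2 3
3 0 1 0
0 0 1 3
step 1: 1 0 0 1
2 2 3 3
3 0 1 0
0 0 1 3
step 2: 1 0 1 2
2 3 1 0
3 0 2 1
0 0 1 3
step 3: 1 0 1 2
2 3 2 0
3 0 2 1
0 0 1 3
step 4: 1 0 1 2
2 3 3 0
3 0 2 1
0 0 1 3
step 5: 1 1 2 2
3 0 1 1
3 1 3 1
0 0 1 3
step 6: 1 1 2 2
3 0 2 1
3 1 3 1
0 0 1 3
step 7: 1 1 2 2
3 0 3 1
3 1 3 1
0 0 1 3
step 8: 1 1 3 2
3 1 1 2
3 2 0 2
0 0 2 3
step 9: 1 1 3 2
3 1 2 2
3 2 0 2
0 0 2 3
step 10: 1 1 3 2
3 1 3 2
3 2 0 2
0 0 2 3
step 11: 1 2 0 3
3 2 1 3
3 2 1 2
0 0 2 3
step 12: 1 2 0 3
3 2 2 3
3 2 1 2
0 0 2 3
step 13: 1 2 0 3
3 2 3 3
3 2 1 2
0 0 2 3
step 14: 1 2 2 0
3 3 1 1
3 2 2 3
0 0 2 3
step 15: 1 2 2 0
3 3 2 1
3 2 2 3
0 0 2 3
step 16: 1 2 2 0
3 3 3 1
3 2 2 3
0 0 2 3

0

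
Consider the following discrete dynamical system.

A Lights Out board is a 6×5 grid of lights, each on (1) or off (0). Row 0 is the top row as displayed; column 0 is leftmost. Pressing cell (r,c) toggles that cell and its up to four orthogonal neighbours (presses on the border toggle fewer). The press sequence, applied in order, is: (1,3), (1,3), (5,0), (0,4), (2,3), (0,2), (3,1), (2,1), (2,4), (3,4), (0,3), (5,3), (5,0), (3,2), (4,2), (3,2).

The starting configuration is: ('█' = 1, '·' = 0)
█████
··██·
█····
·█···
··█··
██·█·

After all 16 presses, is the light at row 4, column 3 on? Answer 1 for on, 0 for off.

0

[0] █████
··██·
█····
·█···
··█··
██·█·
[1] ███·█
····█
█··█·
·█···
··█··
██·█·
[2] █████
··██·
█····
·█···
··█··
██·█·
[3] █████
··██·
█····
·█···
█·█··
···█·
[4] ███··
··███
█····
·█···
█·█··
···█·
[5] ███··
··█·█
█·███
·█·█·
█·█··
···█·
[6] █··█·
····█
█·███
·█·█·
█·█··
···█·
[7] █··█·
····█
█████
█·██·
███··
···█·
[8] █··█·
·█··█
···██
████·
███··
···█·
[9] █··█·
·█···
·····
█████
███··
···█·
[10] █··█·
·█···
····█
███··
███·█
···█·
[11] █·█·█
·█·█·
····█
███··
███·█
···█·
[12] █·█·█
·█·█·
····█
███··
█████
··█·█
[13] █·█·█
·█·█·
····█
███··
·████
███·█
[14] █·█·█
·█·█·
··█·█
█··█·
·█·██
███·█
[15] █·█·█
·█·█·
··█·█
█·██·
··█·█
██··█
[16] █·█·█
·█·█·
····█
██···
····█
██··█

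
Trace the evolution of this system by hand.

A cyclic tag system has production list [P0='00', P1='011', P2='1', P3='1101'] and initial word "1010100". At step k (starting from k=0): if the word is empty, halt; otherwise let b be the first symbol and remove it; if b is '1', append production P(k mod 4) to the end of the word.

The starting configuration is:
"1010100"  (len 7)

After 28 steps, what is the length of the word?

k=0  "1010100"  (len 7)
k=1  "01010000"  (len 8)
k=2  "1010000"  (len 7)
k=3  "0100001"  (len 7)
k=4  "100001"  (len 6)
k=5  "0000100"  (len 7)
k=6  "000100"  (len 6)
k=7  "00100"  (len 5)
k=8  "0100"  (len 4)
k=9  "100"  (len 3)
k=10  "00011"  (len 5)
k=11  "0011"  (len 4)
k=12  "011"  (len 3)
k=13  "11"  (len 2)
k=14  "1011"  (len 4)
k=15  "0111"  (len 4)
k=16  "111"  (len 3)
k=17  "1100"  (len 4)
k=18  "100011"  (len 6)
k=19  "000111"  (len 6)
k=20  "00111"  (len 5)
k=21  "0111"  (len 4)
k=22  "111"  (len 3)
k=23  "111"  (len 3)
k=24  "111101"  (len 6)
k=25  "1110100"  (len 7)
k=26  "110100011"  (len 9)
k=27  "101000111"  (len 9)
k=28  "010001111101"  (len 12)

12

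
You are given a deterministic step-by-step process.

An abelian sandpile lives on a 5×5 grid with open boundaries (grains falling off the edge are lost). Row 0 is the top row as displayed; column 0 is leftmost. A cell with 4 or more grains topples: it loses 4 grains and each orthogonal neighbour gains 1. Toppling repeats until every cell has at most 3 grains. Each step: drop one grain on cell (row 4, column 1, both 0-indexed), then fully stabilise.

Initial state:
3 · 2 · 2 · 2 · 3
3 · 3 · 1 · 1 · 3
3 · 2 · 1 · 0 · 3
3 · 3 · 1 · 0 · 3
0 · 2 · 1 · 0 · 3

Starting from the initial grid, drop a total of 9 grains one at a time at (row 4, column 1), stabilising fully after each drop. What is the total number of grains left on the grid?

45

gen 0: 3 · 2 · 2 · 2 · 3
3 · 3 · 1 · 1 · 3
3 · 2 · 1 · 0 · 3
3 · 3 · 1 · 0 · 3
0 · 2 · 1 · 0 · 3
gen 1: 3 · 2 · 2 · 2 · 3
3 · 3 · 1 · 1 · 3
3 · 2 · 1 · 0 · 3
3 · 3 · 1 · 0 · 3
0 · 3 · 1 · 0 · 3
gen 2: 1 · 0 · 3 · 2 · 3
2 · 2 · 2 · 1 · 3
2 · 1 · 2 · 0 · 3
1 · 2 · 2 · 0 · 3
2 · 1 · 2 · 0 · 3
gen 3: 1 · 0 · 3 · 2 · 3
2 · 2 · 2 · 1 · 3
2 · 1 · 2 · 0 · 3
1 · 2 · 2 · 0 · 3
2 · 2 · 2 · 0 · 3
gen 4: 1 · 0 · 3 · 2 · 3
2 · 2 · 2 · 1 · 3
2 · 1 · 2 · 0 · 3
1 · 2 · 2 · 0 · 3
2 · 3 · 2 · 0 · 3
gen 5: 1 · 0 · 3 · 2 · 3
2 · 2 · 2 · 1 · 3
2 · 1 · 2 · 0 · 3
1 · 3 · 2 · 0 · 3
3 · 0 · 3 · 0 · 3
gen 6: 1 · 0 · 3 · 2 · 3
2 · 2 · 2 · 1 · 3
2 · 1 · 2 · 0 · 3
1 · 3 · 2 · 0 · 3
3 · 1 · 3 · 0 · 3
gen 7: 1 · 0 · 3 · 2 · 3
2 · 2 · 2 · 1 · 3
2 · 1 · 2 · 0 · 3
1 · 3 · 2 · 0 · 3
3 · 2 · 3 · 0 · 3
gen 8: 1 · 0 · 3 · 2 · 3
2 · 2 · 2 · 1 · 3
2 · 1 · 2 · 0 · 3
1 · 3 · 2 · 0 · 3
3 · 3 · 3 · 0 · 3
gen 9: 1 · 0 · 3 · 2 · 3
2 · 2 · 2 · 1 · 3
2 · 2 · 3 · 0 · 3
3 · 1 · 0 · 1 · 3
0 · 3 · 1 · 1 · 3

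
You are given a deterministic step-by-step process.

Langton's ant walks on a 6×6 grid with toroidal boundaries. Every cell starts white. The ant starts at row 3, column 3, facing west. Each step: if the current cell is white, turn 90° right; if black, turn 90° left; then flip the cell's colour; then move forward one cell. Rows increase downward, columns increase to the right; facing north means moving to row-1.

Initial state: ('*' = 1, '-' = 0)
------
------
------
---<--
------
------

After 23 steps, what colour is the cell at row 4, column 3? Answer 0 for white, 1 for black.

0

k=0  ------
------
------
---<--
------
------
k=1  ------
------
---^--
---*--
------
------
k=2  ------
------
---*>-
---*--
------
------
k=3  ------
------
---**-
---*v-
------
------
k=4  ------
------
---**-
---<*-
------
------
k=5  ------
------
---**-
----*-
---v--
------
k=6  ------
------
---**-
----*-
--<*--
------
k=7  ------
------
---**-
--^-*-
--**--
------
k=8  ------
------
---**-
--*>*-
--**--
------
k=9  ------
------
---**-
--***-
--*v--
------
k=10  ------
------
---**-
--***-
--*->-
------
k=11  ------
------
---**-
--***-
--*-*-
----v-
k=12  ------
------
---**-
--***-
--*-*-
---<*-
k=13  ------
------
---**-
--***-
--*^*-
---**-
k=14  ------
------
---**-
--***-
--**>-
---**-
k=15  ------
------
---**-
--**^-
--**--
---**-
k=16  ------
------
---**-
--*<--
--**--
---**-
k=17  ------
------
---**-
--*---
--*v--
---**-
k=18  ------
------
---**-
--*---
--*->-
---**-
k=19  ------
------
---**-
--*---
--*-*-
---*v-
k=20  ------
------
---**-
--*---
--*-*-
---*->
k=21  -----v
------
---**-
--*---
--*-*-
---*-*
k=22  ----<*
------
---**-
--*---
--*-*-
---*-*
k=23  ----**
------
---**-
--*---
--*-*-
---*^*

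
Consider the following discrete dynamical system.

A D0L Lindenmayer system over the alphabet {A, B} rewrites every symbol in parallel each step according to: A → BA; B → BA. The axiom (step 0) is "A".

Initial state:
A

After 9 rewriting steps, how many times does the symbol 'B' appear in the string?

t=0: A
t=1: BA
t=2: BABA
t=3: BABABABA
t=4: BABABABABABABABA
t=5: BABABABABABABABABABABABABABABABA
t=6: BABABABABABABABABABABABABABABABABABABABABABABABABABABABABABABABA
t=7: BABABABABABABABABABABABABABABABABABABABABABABABABABABABABA…BABABABABABABABABABABABABABABABABABABABABABABABABABABABABA  (len 128)
t=8: BABABABABABABABABABABABABABABABABABABABABABABABABABABABABA…BABABABABABABABABABABABABABABABABABABABABABABABABABABABABA  (len 256)
t=9: BABABABABABABABABABABABABABABABABABABABABABABABABABABABABA…BABABABABABABABABABABABABABABABABABABABABABABABABABABABABA  (len 512)

256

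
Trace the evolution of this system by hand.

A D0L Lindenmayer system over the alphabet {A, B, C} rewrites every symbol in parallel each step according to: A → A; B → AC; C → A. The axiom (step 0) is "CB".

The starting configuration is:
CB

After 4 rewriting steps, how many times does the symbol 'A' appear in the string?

t=0: CB
t=1: AAC
t=2: AAA
t=3: AAA
t=4: AAA

3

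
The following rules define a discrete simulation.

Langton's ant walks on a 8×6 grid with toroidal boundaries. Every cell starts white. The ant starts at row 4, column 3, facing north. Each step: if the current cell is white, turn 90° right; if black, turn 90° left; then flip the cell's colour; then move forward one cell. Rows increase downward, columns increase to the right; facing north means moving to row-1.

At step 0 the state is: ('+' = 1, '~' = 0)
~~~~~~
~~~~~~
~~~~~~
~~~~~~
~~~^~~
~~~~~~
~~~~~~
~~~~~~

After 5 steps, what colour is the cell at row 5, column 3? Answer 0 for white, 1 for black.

1

t=0: ~~~~~~
~~~~~~
~~~~~~
~~~~~~
~~~^~~
~~~~~~
~~~~~~
~~~~~~
t=1: ~~~~~~
~~~~~~
~~~~~~
~~~~~~
~~~+>~
~~~~~~
~~~~~~
~~~~~~
t=2: ~~~~~~
~~~~~~
~~~~~~
~~~~~~
~~~++~
~~~~v~
~~~~~~
~~~~~~
t=3: ~~~~~~
~~~~~~
~~~~~~
~~~~~~
~~~++~
~~~<+~
~~~~~~
~~~~~~
t=4: ~~~~~~
~~~~~~
~~~~~~
~~~~~~
~~~^+~
~~~++~
~~~~~~
~~~~~~
t=5: ~~~~~~
~~~~~~
~~~~~~
~~~~~~
~~<~+~
~~~++~
~~~~~~
~~~~~~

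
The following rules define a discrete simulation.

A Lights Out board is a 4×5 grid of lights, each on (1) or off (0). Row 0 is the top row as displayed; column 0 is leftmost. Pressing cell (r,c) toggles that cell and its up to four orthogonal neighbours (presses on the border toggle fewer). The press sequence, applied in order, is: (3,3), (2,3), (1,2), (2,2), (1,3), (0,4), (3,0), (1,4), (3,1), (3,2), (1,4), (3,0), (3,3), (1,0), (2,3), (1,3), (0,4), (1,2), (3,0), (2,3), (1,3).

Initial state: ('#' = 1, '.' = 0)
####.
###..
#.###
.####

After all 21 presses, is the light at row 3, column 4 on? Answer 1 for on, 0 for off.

1

step 0: ####.
###..
#.###
.####
step 1: ####.
###..
#.#.#
.#...
step 2: ####.
####.
#..#.
.#.#.
step 3: ##.#.
#....
#.##.
.#.#.
step 4: ##.#.
#.#..
##...
.###.
step 5: ##...
#..##
##.#.
.###.
step 6: ##.##
#..#.
##.#.
.###.
step 7: ##.##
#..#.
.#.#.
#.##.
step 8: ##.#.
#...#
.#.##
#.##.
step 9: ##.#.
#...#
...##
.#.#.
step 10: ##.#.
#...#
..###
..#..
step 11: ##.##
#..#.
..##.
..#..
step 12: ##.##
#..#.
#.##.
###..
step 13: ##.##
#..#.
#.#..
##.##
step 14: .#.##
.#.#.
..#..
##.##
step 15: .#.##
.#...
...##
##..#
step 16: .#..#
.####
....#
##..#
step 17: .#.#.
.###.
....#
##..#
step 18: .###.
.....
..#.#
##..#
step 19: .###.
.....
#.#.#
....#
step 20: .###.
...#.
#..#.
...##
step 21: .##..
..#.#
#....
...##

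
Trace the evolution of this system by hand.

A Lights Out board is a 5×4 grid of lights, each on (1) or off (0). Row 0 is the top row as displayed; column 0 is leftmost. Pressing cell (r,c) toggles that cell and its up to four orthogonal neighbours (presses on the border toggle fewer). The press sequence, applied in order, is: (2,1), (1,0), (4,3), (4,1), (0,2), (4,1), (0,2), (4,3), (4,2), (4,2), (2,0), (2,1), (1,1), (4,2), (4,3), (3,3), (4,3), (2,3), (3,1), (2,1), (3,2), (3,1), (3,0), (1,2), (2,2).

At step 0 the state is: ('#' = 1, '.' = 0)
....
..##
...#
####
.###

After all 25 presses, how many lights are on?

gen 0: ....
..##
...#
####
.###
gen 1: ....
.###
####
#.##
.###
gen 2: #...
#.##
.###
#.##
.###
gen 3: #...
#.##
.###
#.#.
.#..
gen 4: #...
#.##
.###
###.
#.#.
gen 5: ####
#..#
.###
###.
#.#.
gen 6: ####
#..#
.###
#.#.
.#..
gen 7: #...
#.##
.###
#.#.
.#..
gen 8: #...
#.##
.###
#.##
.###
gen 9: #...
#.##
.###
#..#
....
gen 10: #...
#.##
.###
#.##
.###
gen 11: #...
..##
#.##
..##
.###
gen 12: #...
.###
.#.#
.###
.###
gen 13: ##..
#..#
...#
.###
.###
gen 14: ##..
#..#
...#
.#.#
....
gen 15: ##..
#..#
...#
.#..
..##
gen 16: ##..
#..#
....
.###
..#.
gen 17: ##..
#..#
....
.##.
...#
gen 18: ##..
#...
..##
.###
...#
gen 19: ##..
#...
.###
#..#
.#.#
gen 20: ##..
##..
#..#
##.#
.#.#
gen 21: ##..
##..
#.##
#.#.
.###
gen 22: ##..
##..
####
.#..
..##
gen 23: ##..
##..
.###
#...
#.##
gen 24: ###.
#.##
.#.#
#...
#.##
gen 25: ###.
#..#
..#.
#.#.
#.##

11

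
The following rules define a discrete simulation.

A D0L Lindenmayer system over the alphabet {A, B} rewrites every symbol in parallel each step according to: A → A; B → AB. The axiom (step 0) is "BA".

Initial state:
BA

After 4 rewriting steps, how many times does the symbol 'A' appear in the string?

5

[0] BA
[1] ABA
[2] AABA
[3] AAABA
[4] AAAABA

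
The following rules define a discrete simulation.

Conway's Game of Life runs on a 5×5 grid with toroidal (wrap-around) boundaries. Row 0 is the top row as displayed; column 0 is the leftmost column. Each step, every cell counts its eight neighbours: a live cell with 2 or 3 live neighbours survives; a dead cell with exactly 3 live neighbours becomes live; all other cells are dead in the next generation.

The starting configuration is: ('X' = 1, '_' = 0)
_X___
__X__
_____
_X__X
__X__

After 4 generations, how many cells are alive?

2

gen 0: _X___
__X__
_____
_X__X
__X__
gen 1: _XX__
_____
_____
_____
XXX__
gen 2: X_X__
_____
_____
_X___
X_X__
gen 3: _____
_____
_____
_X___
X_X__
gen 4: _____
_____
_____
_X___
_X___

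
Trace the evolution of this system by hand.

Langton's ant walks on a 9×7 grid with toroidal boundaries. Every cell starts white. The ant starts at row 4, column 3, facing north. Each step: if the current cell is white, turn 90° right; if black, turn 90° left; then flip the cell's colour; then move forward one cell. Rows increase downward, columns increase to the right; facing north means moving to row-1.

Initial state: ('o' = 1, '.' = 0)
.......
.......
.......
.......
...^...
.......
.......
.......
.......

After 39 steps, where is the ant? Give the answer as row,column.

7,3

k=0  .......
.......
.......
.......
...^...
.......
.......
.......
.......
k=1  .......
.......
.......
.......
...o>..
.......
.......
.......
.......
k=2  .......
.......
.......
.......
...oo..
....v..
.......
.......
.......
k=3  .......
.......
.......
.......
...oo..
...<o..
.......
.......
.......
k=4  .......
.......
.......
.......
...^o..
...oo..
.......
.......
.......
k=5  .......
.......
.......
.......
..<.o..
...oo..
.......
.......
.......
k=6  .......
.......
.......
..^....
..o.o..
...oo..
.......
.......
.......
k=7  .......
.......
.......
..o>...
..o.o..
...oo..
.......
.......
.......
k=8  .......
.......
.......
..oo...
..ovo..
...oo..
.......
.......
.......
k=9  .......
.......
.......
..oo...
..<oo..
...oo..
.......
.......
.......
k=10  .......
.......
.......
..oo...
...oo..
..voo..
.......
.......
.......
k=11  .......
.......
.......
..oo...
...oo..
.<ooo..
.......
.......
.......
k=12  .......
.......
.......
..oo...
.^.oo..
.oooo..
.......
.......
.......
k=13  .......
.......
.......
..oo...
.o>oo..
.oooo..
.......
.......
.......
k=14  .......
.......
.......
..oo...
.oooo..
.ovoo..
.......
.......
.......
k=15  .......
.......
.......
..oo...
.oooo..
.o.>o..
.......
.......
.......
k=16  .......
.......
.......
..oo...
.oo^o..
.o..o..
.......
.......
.......
k=17  .......
.......
.......
..oo...
.o<.o..
.o..o..
.......
.......
.......
k=18  .......
.......
.......
..oo...
.o..o..
.ov.o..
.......
.......
.......
k=19  .......
.......
.......
..oo...
.o..o..
.<o.o..
.......
.......
.......
k=20  .......
.......
.......
..oo...
.o..o..
..o.o..
.v.....
.......
.......
k=21  .......
.......
.......
..oo...
.o..o..
..o.o..
<o.....
.......
.......
k=22  .......
.......
.......
..oo...
.o..o..
^.o.o..
oo.....
.......
.......
k=23  .......
.......
.......
..oo...
.o..o..
o>o.o..
oo.....
.......
.......
k=24  .......
.......
.......
..oo...
.o..o..
ooo.o..
ov.....
.......
.......
k=25  .......
.......
.......
..oo...
.o..o..
ooo.o..
o.>....
.......
.......
k=26  .......
.......
.......
..oo...
.o..o..
ooo.o..
o.o....
..v....
.......
k=27  .......
.......
.......
..oo...
.o..o..
ooo.o..
o.o....
.<o....
.......
k=28  .......
.......
.......
..oo...
.o..o..
ooo.o..
o^o....
.oo....
.......
k=29  .......
.......
.......
..oo...
.o..o..
ooo.o..
oo>....
.oo....
.......
k=30  .......
.......
.......
..oo...
.o..o..
oo^.o..
oo.....
.oo....
.......
k=31  .......
.......
.......
..oo...
.o..o..
o<..o..
oo.....
.oo....
.......
k=32  .......
.......
.......
..oo...
.o..o..
o...o..
ov.....
.oo....
.......
k=33  .......
.......
.......
..oo...
.o..o..
o...o..
o.>....
.oo....
.......
k=34  .......
.......
.......
..oo...
.o..o..
o...o..
o.o....
.ov....
.......
k=35  .......
.......
.......
..oo...
.o..o..
o...o..
o.o....
.o.>...
.......
k=36  .......
.......
.......
..oo...
.o..o..
o...o..
o.o....
.o.o...
...v...
k=37  .......
.......
.......
..oo...
.o..o..
o...o..
o.o....
.o.o...
..<o...
k=38  .......
.......
.......
..oo...
.o..o..
o...o..
o.o....
.o^o...
..oo...
k=39  .......
.......
.......
..oo...
.o..o..
o...o..
o.o....
.oo>...
..oo...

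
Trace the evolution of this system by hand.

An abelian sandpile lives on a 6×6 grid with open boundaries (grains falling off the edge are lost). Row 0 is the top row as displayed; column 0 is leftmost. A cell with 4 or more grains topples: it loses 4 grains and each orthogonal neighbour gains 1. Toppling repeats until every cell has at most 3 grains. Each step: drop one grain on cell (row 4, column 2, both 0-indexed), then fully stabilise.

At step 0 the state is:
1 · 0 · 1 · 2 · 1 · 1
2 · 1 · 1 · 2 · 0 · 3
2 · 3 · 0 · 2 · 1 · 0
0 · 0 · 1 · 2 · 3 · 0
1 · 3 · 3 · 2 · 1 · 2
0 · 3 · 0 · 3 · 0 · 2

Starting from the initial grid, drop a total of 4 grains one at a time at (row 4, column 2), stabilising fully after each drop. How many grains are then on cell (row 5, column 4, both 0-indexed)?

1

[0] 1 · 0 · 1 · 2 · 1 · 1
2 · 1 · 1 · 2 · 0 · 3
2 · 3 · 0 · 2 · 1 · 0
0 · 0 · 1 · 2 · 3 · 0
1 · 3 · 3 · 2 · 1 · 2
0 · 3 · 0 · 3 · 0 · 2
[1] 1 · 0 · 1 · 2 · 1 · 1
2 · 1 · 1 · 2 · 0 · 3
2 · 3 · 0 · 2 · 1 · 0
0 · 1 · 2 · 2 · 3 · 0
2 · 1 · 1 · 3 · 1 · 2
1 · 0 · 2 · 3 · 0 · 2
[2] 1 · 0 · 1 · 2 · 1 · 1
2 · 1 · 1 · 2 · 0 · 3
2 · 3 · 0 · 2 · 1 · 0
0 · 1 · 2 · 2 · 3 · 0
2 · 1 · 2 · 3 · 1 · 2
1 · 0 · 2 · 3 · 0 · 2
[3] 1 · 0 · 1 · 2 · 1 · 1
2 · 1 · 1 · 2 · 0 · 3
2 · 3 · 0 · 2 · 1 · 0
0 · 1 · 2 · 2 · 3 · 0
2 · 1 · 3 · 3 · 1 · 2
1 · 0 · 2 · 3 · 0 · 2
[4] 1 · 0 · 1 · 2 · 1 · 1
2 · 1 · 1 · 2 · 0 · 3
2 · 3 · 0 · 2 · 1 · 0
0 · 1 · 3 · 3 · 3 · 0
2 · 2 · 2 · 1 · 2 · 2
1 · 1 · 0 · 1 · 1 · 2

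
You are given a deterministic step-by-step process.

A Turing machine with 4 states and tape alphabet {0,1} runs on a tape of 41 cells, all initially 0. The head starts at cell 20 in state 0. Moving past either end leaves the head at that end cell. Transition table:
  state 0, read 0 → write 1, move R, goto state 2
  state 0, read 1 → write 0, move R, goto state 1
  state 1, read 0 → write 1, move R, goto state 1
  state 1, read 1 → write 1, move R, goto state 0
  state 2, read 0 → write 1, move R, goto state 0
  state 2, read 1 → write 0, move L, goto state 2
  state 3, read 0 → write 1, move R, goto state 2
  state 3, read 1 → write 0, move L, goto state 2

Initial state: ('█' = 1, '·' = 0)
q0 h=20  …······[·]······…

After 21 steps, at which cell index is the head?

0) q0 h=20  …······[·]······…
1) q2 h=21  …·····█[·]······…
2) q0 h=22  …····██[·]······…
3) q2 h=23  …···███[·]······…
4) q0 h=24  …··████[·]······…
5) q2 h=25  …·█████[·]······…
6) q0 h=26  …██████[·]······…
7) q2 h=27  …██████[·]······…
8) q0 h=28  …██████[·]······…
9) q2 h=29  …██████[·]······…
10) q0 h=30  …██████[·]······…
11) q2 h=31  …██████[·]······…
12) q0 h=32  …██████[·]······…
13) q2 h=33  …██████[·]······…
14) q0 h=34  …██████[·]······|
15) q2 h=35  …██████[·]·····|
16) q0 h=36  …██████[·]····|
17) q2 h=37  …██████[·]···|
18) q0 h=38  …██████[·]··|
19) q2 h=39  …██████[·]·|
20) q0 h=40  …██████[·]|
21) q2 h=40  …██████[█]|

40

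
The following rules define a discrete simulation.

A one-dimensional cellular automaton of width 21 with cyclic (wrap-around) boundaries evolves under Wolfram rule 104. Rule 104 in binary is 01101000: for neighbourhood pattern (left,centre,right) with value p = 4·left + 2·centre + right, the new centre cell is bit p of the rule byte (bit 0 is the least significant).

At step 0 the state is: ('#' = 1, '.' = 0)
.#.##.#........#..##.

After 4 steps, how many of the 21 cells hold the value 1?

k=0  .#.##.#........#..##.
k=1  ..####............##.
k=2  ..#..#............##.
k=3  ..................##.
k=4  ..................##.

2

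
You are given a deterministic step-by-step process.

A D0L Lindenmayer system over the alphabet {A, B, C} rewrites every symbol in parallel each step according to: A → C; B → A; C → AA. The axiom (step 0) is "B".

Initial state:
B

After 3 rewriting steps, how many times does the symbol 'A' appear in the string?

2

step 0: B
step 1: A
step 2: C
step 3: AA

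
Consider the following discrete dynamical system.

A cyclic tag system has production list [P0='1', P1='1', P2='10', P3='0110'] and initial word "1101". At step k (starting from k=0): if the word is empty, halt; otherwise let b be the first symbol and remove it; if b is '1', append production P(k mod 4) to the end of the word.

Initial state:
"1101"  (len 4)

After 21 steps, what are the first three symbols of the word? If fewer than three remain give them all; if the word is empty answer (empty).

101

t=0: "1101"  (len 4)
t=1: "1011"  (len 4)
t=2: "0111"  (len 4)
t=3: "111"  (len 3)
t=4: "110110"  (len 6)
t=5: "101101"  (len 6)
t=6: "011011"  (len 6)
t=7: "11011"  (len 5)
t=8: "10110110"  (len 8)
t=9: "01101101"  (len 8)
t=10: "1101101"  (len 7)
t=11: "10110110"  (len 8)
t=12: "01101100110"  (len 11)
t=13: "1101100110"  (len 10)
t=14: "1011001101"  (len 10)
t=15: "01100110110"  (len 11)
t=16: "1100110110"  (len 10)
t=17: "1001101101"  (len 10)
t=18: "0011011011"  (len 10)
t=19: "011011011"  (len 9)
t=20: "11011011"  (len 8)
t=21: "10110111"  (len 8)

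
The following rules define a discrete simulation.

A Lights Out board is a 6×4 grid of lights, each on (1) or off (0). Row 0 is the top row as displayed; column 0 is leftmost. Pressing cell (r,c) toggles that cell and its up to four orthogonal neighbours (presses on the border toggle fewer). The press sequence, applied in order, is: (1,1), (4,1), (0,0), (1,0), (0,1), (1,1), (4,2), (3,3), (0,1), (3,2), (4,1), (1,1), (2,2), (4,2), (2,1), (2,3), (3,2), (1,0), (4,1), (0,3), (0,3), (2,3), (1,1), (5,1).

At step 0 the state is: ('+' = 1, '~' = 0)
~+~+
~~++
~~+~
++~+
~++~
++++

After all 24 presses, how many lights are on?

gen 0: ~+~+
~~++
~~+~
++~+
~++~
++++
gen 1: ~~~+
++~+
~++~
++~+
~++~
++++
gen 2: ~~~+
++~+
~++~
+~~+
+~~~
+~++
gen 3: ++~+
~+~+
~++~
+~~+
+~~~
+~++
gen 4: ~+~+
+~~+
+++~
+~~+
+~~~
+~++
gen 5: +~++
++~+
+++~
+~~+
+~~~
+~++
gen 6: ++++
~~++
+~+~
+~~+
+~~~
+~++
gen 7: ++++
~~++
+~+~
+~++
++++
+~~+
gen 8: ++++
~~++
+~++
+~~~
+++~
+~~+
gen 9: ~~~+
~+++
+~++
+~~~
+++~
+~~+
gen 10: ~~~+
~+++
+~~+
++++
++~~
+~~+
gen 11: ~~~+
~+++
+~~+
+~++
~~+~
++~+
gen 12: ~+~+
+~~+
++~+
+~++
~~+~
++~+
gen 13: ~+~+
+~++
+~+~
+~~+
~~+~
++~+
gen 14: ~+~+
+~++
+~+~
+~++
~+~+
++++
gen 15: ~+~+
++++
~+~~
++++
~+~+
++++
gen 16: ~+~+
+++~
~+++
+++~
~+~+
++++
gen 17: ~+~+
+++~
~+~+
+~~+
~+++
++++
gen 18: ++~+
~~+~
++~+
+~~+
~+++
++++
gen 19: ++~+
~~+~
++~+
++~+
+~~+
+~++
gen 20: +++~
~~++
++~+
++~+
+~~+
+~++
gen 21: ++~+
~~+~
++~+
++~+
+~~+
+~++
gen 22: ++~+
~~++
+++~
++~~
+~~+
+~++
gen 23: +~~+
++~+
+~+~
++~~
+~~+
+~++
gen 24: +~~+
++~+
+~+~
++~~
++~+
~+~+

14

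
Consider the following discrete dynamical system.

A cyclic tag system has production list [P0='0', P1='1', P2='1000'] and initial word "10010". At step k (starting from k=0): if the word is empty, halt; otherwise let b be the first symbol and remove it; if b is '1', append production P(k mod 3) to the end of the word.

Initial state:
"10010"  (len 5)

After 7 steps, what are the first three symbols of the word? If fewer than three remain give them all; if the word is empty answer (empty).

(empty)

[0] "10010"  (len 5)
[1] "00100"  (len 5)
[2] "0100"  (len 4)
[3] "100"  (len 3)
[4] "000"  (len 3)
[5] "00"  (len 2)
[6] "0"  (len 1)
[7] (halted — word empty)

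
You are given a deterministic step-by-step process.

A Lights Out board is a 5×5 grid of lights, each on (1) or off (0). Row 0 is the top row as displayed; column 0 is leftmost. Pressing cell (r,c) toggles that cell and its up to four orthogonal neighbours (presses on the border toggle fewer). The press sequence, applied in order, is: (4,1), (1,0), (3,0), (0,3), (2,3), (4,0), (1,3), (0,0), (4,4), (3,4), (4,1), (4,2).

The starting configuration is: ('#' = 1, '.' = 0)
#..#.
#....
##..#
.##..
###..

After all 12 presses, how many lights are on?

k=0  #..#.
#....
##..#
.##..
###..
k=1  #..#.
#....
##..#
..#..
.....
k=2  ...#.
.#...
.#..#
..#..
.....
k=3  ...#.
.#...
##..#
###..
#....
k=4  ..#.#
.#.#.
##..#
###..
#....
k=5  ..#.#
.#...
####.
####.
#....
k=6  ..#.#
.#...
####.
.###.
.#...
k=7  ..###
.####
###..
.###.
.#...
k=8  #####
#####
###..
.###.
.#...
k=9  #####
#####
###..
.####
.#.##
k=10  #####
#####
###.#
.##..
.#.#.
k=11  #####
#####
###.#
..#..
#.##.
k=12  #####
#####
###.#
.....
##...

16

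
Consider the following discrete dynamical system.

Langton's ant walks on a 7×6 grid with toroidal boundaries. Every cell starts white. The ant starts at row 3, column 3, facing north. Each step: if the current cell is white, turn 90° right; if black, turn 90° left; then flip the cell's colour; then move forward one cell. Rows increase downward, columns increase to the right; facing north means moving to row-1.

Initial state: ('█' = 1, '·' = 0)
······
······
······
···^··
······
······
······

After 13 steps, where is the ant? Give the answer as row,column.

3,2

step 0: ······
······
······
···^··
······
······
······
step 1: ······
······
······
···█>·
······
······
······
step 2: ······
······
······
···██·
····v·
······
······
step 3: ······
······
······
···██·
···<█·
······
······
step 4: ······
······
······
···^█·
···██·
······
······
step 5: ······
······
······
··<·█·
···██·
······
······
step 6: ······
······
··^···
··█·█·
···██·
······
······
step 7: ······
······
··█>··
··█·█·
···██·
······
······
step 8: ······
······
··██··
··█v█·
···██·
······
······
step 9: ······
······
··██··
··<██·
···██·
······
······
step 10: ······
······
··██··
···██·
··v██·
······
······
step 11: ······
······
··██··
···██·
·<███·
······
······
step 12: ······
······
··██··
·^·██·
·████·
······
······
step 13: ······
······
··██··
·█>██·
·████·
······
······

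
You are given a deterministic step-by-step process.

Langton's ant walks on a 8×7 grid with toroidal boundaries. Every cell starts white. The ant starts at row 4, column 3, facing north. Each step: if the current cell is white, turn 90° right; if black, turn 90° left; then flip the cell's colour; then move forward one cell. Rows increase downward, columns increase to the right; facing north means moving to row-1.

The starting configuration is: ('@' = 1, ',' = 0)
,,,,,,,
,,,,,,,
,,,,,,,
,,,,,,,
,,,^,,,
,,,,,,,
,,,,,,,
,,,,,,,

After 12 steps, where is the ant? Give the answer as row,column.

4,1

[0] ,,,,,,,
,,,,,,,
,,,,,,,
,,,,,,,
,,,^,,,
,,,,,,,
,,,,,,,
,,,,,,,
[1] ,,,,,,,
,,,,,,,
,,,,,,,
,,,,,,,
,,,@>,,
,,,,,,,
,,,,,,,
,,,,,,,
[2] ,,,,,,,
,,,,,,,
,,,,,,,
,,,,,,,
,,,@@,,
,,,,v,,
,,,,,,,
,,,,,,,
[3] ,,,,,,,
,,,,,,,
,,,,,,,
,,,,,,,
,,,@@,,
,,,<@,,
,,,,,,,
,,,,,,,
[4] ,,,,,,,
,,,,,,,
,,,,,,,
,,,,,,,
,,,^@,,
,,,@@,,
,,,,,,,
,,,,,,,
[5] ,,,,,,,
,,,,,,,
,,,,,,,
,,,,,,,
,,<,@,,
,,,@@,,
,,,,,,,
,,,,,,,
[6] ,,,,,,,
,,,,,,,
,,,,,,,
,,^,,,,
,,@,@,,
,,,@@,,
,,,,,,,
,,,,,,,
[7] ,,,,,,,
,,,,,,,
,,,,,,,
,,@>,,,
,,@,@,,
,,,@@,,
,,,,,,,
,,,,,,,
[8] ,,,,,,,
,,,,,,,
,,,,,,,
,,@@,,,
,,@v@,,
,,,@@,,
,,,,,,,
,,,,,,,
[9] ,,,,,,,
,,,,,,,
,,,,,,,
,,@@,,,
,,<@@,,
,,,@@,,
,,,,,,,
,,,,,,,
[10] ,,,,,,,
,,,,,,,
,,,,,,,
,,@@,,,
,,,@@,,
,,v@@,,
,,,,,,,
,,,,,,,
[11] ,,,,,,,
,,,,,,,
,,,,,,,
,,@@,,,
,,,@@,,
,<@@@,,
,,,,,,,
,,,,,,,
[12] ,,,,,,,
,,,,,,,
,,,,,,,
,,@@,,,
,^,@@,,
,@@@@,,
,,,,,,,
,,,,,,,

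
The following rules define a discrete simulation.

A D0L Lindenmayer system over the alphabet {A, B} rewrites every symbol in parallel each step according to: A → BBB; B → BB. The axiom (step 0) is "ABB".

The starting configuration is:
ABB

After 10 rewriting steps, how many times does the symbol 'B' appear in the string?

k=0  ABB
k=1  BBBBBBB
k=2  BBBBBBBBBBBBBB
k=3  BBBBBBBBBBBBBBBBBBBBBBBBBBBB
k=4  BBBBBBBBBBBBBBBBBBBBBBBBBBBBBBBBBBBBBBBBBBBBBBBBBBBBBBBB
k=5  BBBBBBBBBBBBBBBBBBBBBBBBBBBBBBBBBBBBBBBBBBBBBBBBBBBBBBBBBBBBBBBBBBBBBBBBBBBBBBBBBBBBBBBBBBBBBBBBBBBBBBBBBBBBBBBB
k=6  BBBBBBBBBBBBBBBBBBBBBBBBBBBBBBBBBBBBBBBBBBBBBBBBBBBBBBBBBB…BBBBBBBBBBBBBBBBBBBBBBBBBBBBBBBBBBBBBBBBBBBBBBBBBBBBBBBBBB  (len 224)
k=7  BBBBBBBBBBBBBBBBBBBBBBBBBBBBBBBBBBBBBBBBBBBBBBBBBBBBBBBBBB…BBBBBBBBBBBBBBBBBBBBBBBBBBBBBBBBBBBBBBBBBBBBBBBBBBBBBBBBBB  (len 448)
k=8  BBBBBBBBBBBBBBBBBBBBBBBBBBBBBBBBBBBBBBBBBBBBBBBBBBBBBBBBBB…BBBBBBBBBBBBBBBBBBBBBBBBBBBBBBBBBBBBBBBBBBBBBBBBBBBBBBBBBB  (len 896)
k=9  BBBBBBBBBBBBBBBBBBBBBBBBBBBBBBBBBBBBBBBBBBBBBBBBBBBBBBBBBB…BBBBBBBBBBBBBBBBBBBBBBBBBBBBBBBBBBBBBBBBBBBBBBBBBBBBBBBBBB  (len 1792)
k=10  BBBBBBBBBBBBBBBBBBBBBBBBBBBBBBBBBBBBBBBBBBBBBBBBBBBBBBBBBB…BBBBBBBBBBBBBBBBBBBBBBBBBBBBBBBBBBBBBBBBBBBBBBBBBBBBBBBBBB  (len 3584)

3584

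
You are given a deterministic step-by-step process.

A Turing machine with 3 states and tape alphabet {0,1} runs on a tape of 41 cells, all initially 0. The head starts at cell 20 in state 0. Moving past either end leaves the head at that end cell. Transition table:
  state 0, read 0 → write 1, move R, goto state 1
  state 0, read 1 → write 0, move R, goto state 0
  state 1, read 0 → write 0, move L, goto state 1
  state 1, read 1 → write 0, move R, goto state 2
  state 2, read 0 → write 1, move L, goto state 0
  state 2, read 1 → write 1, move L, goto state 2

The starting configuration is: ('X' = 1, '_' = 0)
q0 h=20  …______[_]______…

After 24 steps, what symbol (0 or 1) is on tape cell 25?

1

gen 0: q0 h=20  …______[_]______…
gen 1: q1 h=21  …_____X[_]______…
gen 2: q1 h=20  …______[X]______…
gen 3: q2 h=21  …______[_]______…
gen 4: q0 h=20  …______[_]X_____…
gen 5: q1 h=21  …_____X[X]______…
gen 6: q2 h=22  …____X_[_]______…
gen 7: q0 h=21  …_____X[_]X_____…
gen 8: q1 h=22  …____XX[X]______…
gen 9: q2 h=23  …___XX_[_]______…
gen 10: q0 h=22  …____XX[_]X_____…
gen 11: q1 h=23  …___XXX[X]______…
gen 12: q2 h=24  …__XXX_[_]______…
gen 13: q0 h=23  …___XXX[_]X_____…
gen 14: q1 h=24  …__XXXX[X]______…
gen 15: q2 h=25  …_XXXX_[_]______…
gen 16: q0 h=24  …__XXXX[_]X_____…
gen 17: q1 h=25  …_XXXXX[X]______…
gen 18: q2 h=26  …XXXXX_[_]______…
gen 19: q0 h=25  …_XXXXX[_]X_____…
gen 20: q1 h=26  …XXXXXX[X]______…
gen 21: q2 h=27  …XXXXX_[_]______…
gen 22: q0 h=26  …XXXXXX[_]X_____…
gen 23: q1 h=27  …XXXXXX[X]______…
gen 24: q2 h=28  …XXXXX_[_]______…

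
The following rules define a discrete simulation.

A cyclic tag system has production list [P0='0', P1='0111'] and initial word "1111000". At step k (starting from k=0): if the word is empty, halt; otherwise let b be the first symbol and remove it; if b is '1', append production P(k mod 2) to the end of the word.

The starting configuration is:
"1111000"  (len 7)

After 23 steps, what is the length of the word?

0) "1111000"  (len 7)
1) "1110000"  (len 7)
2) "1100000111"  (len 10)
3) "1000001110"  (len 10)
4) "0000011100111"  (len 13)
5) "000011100111"  (len 12)
6) "00011100111"  (len 11)
7) "0011100111"  (len 10)
8) "011100111"  (len 9)
9) "11100111"  (len 8)
10) "11001110111"  (len 11)
11) "10011101110"  (len 11)
12) "00111011100111"  (len 14)
13) "0111011100111"  (len 13)
14) "111011100111"  (len 12)
15) "110111001110"  (len 12)
16) "101110011100111"  (len 15)
17) "011100111001110"  (len 15)
18) "11100111001110"  (len 14)
19) "11001110011100"  (len 14)
20) "10011100111000111"  (len 17)
21) "00111001110001110"  (len 17)
22) "0111001110001110"  (len 16)
23) "111001110001110"  (len 15)

15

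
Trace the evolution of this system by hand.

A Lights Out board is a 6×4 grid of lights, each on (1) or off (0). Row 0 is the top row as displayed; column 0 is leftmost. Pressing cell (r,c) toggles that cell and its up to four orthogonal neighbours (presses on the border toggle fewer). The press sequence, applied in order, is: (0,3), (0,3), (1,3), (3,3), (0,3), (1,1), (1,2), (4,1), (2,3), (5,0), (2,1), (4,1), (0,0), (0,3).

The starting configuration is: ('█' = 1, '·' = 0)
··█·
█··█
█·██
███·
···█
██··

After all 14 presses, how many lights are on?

7

k=0  ··█·
█··█
█·██
███·
···█
██··
k=1  ···█
█···
█·██
███·
···█
██··
k=2  ··█·
█··█
█·██
███·
···█
██··
k=3  ··██
█·█·
█·█·
███·
···█
██··
k=4  ··██
█·█·
█·██
██·█
····
██··
k=5  ····
█·██
█·██
██·█
····
██··
k=6  ·█··
·█·█
████
██·█
····
██··
k=7  ·██·
··█·
██·█
██·█
····
██··
k=8  ·██·
··█·
██·█
█··█
███·
█···
k=9  ·██·
··██
███·
█···
███·
█···
k=10  ·██·
··██
███·
█···
·██·
·█··
k=11  ·██·
·███
····
██··
·██·
·█··
k=12  ·██·
·███
····
█···
█···
····
k=13  █·█·
████
····
█···
█···
····
k=14  █··█
███·
····
█···
█···
····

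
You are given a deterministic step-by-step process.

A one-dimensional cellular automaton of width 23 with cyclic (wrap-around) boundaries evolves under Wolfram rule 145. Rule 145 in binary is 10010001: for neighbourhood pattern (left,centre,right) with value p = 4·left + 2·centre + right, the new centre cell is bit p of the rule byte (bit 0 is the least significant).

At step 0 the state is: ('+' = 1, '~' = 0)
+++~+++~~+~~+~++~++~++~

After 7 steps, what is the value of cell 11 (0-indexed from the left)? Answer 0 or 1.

0

t=0: +++~+++~~+~~+~++~++~++~
t=1: ~+~~~+~+~~+~~~~~~~~~~~~
t=2: ~~++~~~~+~~++++++++++++
t=3: +~~~+++~~+~~++++++++++~
t=4: ~++~~+~+~~+~~++++++++~~
t=5: ~~~+~~~~+~~+~~++++++~++
t=6: ++~~+++~~+~~+~~++++~~~~
t=7: ~~+~~+~+~~+~~+~~++~+++~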